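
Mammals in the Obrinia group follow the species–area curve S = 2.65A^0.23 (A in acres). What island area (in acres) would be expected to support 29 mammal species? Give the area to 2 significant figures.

33000 acres

29 = 2.65 × A^0.23  ⇒  A^0.23 = 29/2.65 = 10.94
ln A = ln(10.94) / 0.23 = 2.3927 / 0.23 = 10.4032
A = e^10.4032 ≈ 32965 acres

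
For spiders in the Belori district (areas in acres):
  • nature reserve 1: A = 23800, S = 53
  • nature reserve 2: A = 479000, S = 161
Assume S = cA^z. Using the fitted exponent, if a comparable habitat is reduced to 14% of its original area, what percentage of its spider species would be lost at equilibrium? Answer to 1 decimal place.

51.7%

z = ln(161/53) / ln(479000/23800) = 1.1111 / 3.0020 = 0.3701
S_new/S_old = (A_new/A_old)^z = 0.14^0.3701 = exp(0.3701 × -1.9661) = 0.483
Fraction lost = 1 − 0.483 = 0.517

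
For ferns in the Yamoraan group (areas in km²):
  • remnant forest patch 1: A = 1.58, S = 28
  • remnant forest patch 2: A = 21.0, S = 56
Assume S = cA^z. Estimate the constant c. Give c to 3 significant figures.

z = ln(S₂/S₁) / ln(A₂/A₁) = ln(56/28) / ln(21/1.58) = 0.6931 / 2.5871 = 0.2679
c = S₁ / A₁^z = 28 / 1.58^0.2679 = 28 / 1.13 = 24.77

24.8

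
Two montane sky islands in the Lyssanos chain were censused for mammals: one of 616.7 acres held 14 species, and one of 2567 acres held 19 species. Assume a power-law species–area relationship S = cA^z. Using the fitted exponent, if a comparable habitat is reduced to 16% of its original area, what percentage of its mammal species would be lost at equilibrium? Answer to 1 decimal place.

32.5%

z = ln(19/14) / ln(2567/616.7) = 0.3054 / 1.4261 = 0.2141
S_new/S_old = (A_new/A_old)^z = 0.16^0.2141 = exp(0.2141 × -1.8326) = 0.6754
Fraction lost = 1 − 0.6754 = 0.3246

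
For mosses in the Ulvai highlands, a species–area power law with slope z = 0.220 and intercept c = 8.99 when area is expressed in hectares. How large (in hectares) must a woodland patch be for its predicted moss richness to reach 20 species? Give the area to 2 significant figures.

20 = 8.99 × A^0.22  ⇒  A^0.22 = 20/8.99 = 2.225
ln A = ln(2.225) / 0.22 = 0.7996 / 0.22 = 3.6346
A = e^3.6346 ≈ 37.89 hectares

38 hectares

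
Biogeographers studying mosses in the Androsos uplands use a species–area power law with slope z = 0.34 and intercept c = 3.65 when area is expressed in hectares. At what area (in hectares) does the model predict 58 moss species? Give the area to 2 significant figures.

3400 hectares

58 = 3.65 × A^0.34  ⇒  A^0.34 = 58/3.65 = 15.89
ln A = ln(15.89) / 0.34 = 2.7657 / 0.34 = 8.1345
A = e^8.1345 ≈ 3410 hectares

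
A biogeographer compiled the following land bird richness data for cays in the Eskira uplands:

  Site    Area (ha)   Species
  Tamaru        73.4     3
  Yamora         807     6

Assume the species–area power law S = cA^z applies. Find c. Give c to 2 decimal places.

z = ln(S₂/S₁) / ln(A₂/A₁) = ln(6/3) / ln(807/73.4) = 0.6931 / 2.3974 = 0.2891
c = S₁ / A₁^z = 3 / 73.4^0.2891 = 3 / 3.463 = 0.8664

0.87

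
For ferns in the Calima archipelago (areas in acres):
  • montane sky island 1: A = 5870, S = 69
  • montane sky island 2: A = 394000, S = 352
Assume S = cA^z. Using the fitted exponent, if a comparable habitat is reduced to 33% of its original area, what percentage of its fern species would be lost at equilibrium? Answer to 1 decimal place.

34.9%

z = ln(352/69) / ln(394000/5870) = 1.6295 / 4.2065 = 0.3874
S_new/S_old = (A_new/A_old)^z = 0.33^0.3874 = exp(0.3874 × -1.1087) = 0.6508
Fraction lost = 1 − 0.6508 = 0.3492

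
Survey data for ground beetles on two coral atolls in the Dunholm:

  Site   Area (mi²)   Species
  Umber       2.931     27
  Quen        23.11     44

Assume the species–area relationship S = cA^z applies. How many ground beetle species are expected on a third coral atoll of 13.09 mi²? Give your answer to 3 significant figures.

z = ln(44/27) / ln(23.11/2.931) = 0.4884 / 2.0649 = 0.2365
c = 27 / 2.931^0.2365 = 27 / 1.29 = 20.94
S₃ = 20.94 × 13.09^0.2365 = 20.94 × 1.837 ≈ 38.47

38.5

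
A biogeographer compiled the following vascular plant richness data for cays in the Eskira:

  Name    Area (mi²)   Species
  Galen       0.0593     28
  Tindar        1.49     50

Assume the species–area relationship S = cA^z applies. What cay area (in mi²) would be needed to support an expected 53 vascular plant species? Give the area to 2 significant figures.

2.1 mi²

z = ln(50/28) / ln(1.49/0.0593) = 0.5798 / 3.2239 = 0.1798
c = 28 / 0.0593^0.1798 = 28 / 0.6016 = 46.54
A = (53/46.54)^(1/0.1798) ⇒ ln A = ln(1.139)/0.1798 = 0.7228
A = e^0.7228 ≈ 2.06 mi²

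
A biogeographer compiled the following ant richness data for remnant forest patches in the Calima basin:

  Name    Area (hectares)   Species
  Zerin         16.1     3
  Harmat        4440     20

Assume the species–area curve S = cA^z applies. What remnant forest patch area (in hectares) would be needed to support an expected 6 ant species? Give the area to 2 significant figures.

z = ln(20/3) / ln(4440/16.1) = 1.8971 / 5.6196 = 0.3376
c = 3 / 16.1^0.3376 = 3 / 2.555 = 1.174
A = (6/1.174)^(1/0.3376) ⇒ ln A = ln(5.11)/0.3376 = 4.8320
A = e^4.8320 ≈ 125.5 hectares

130 hectares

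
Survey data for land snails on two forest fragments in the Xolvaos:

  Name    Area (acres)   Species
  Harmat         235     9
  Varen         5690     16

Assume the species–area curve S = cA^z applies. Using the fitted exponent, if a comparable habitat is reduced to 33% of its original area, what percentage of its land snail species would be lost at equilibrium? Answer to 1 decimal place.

z = ln(16/9) / ln(5690/235) = 0.5754 / 3.1869 = 0.1805
S_new/S_old = (A_new/A_old)^z = 0.33^0.1805 = exp(0.1805 × -1.1087) = 0.8186
Fraction lost = 1 − 0.8186 = 0.1814

18.1%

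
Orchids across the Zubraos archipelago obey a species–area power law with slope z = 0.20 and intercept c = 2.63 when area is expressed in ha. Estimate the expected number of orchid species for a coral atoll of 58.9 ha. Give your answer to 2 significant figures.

S = 2.63 × 58.9^0.2 = 2.63 × 2.26 ≈ 5.943

5.9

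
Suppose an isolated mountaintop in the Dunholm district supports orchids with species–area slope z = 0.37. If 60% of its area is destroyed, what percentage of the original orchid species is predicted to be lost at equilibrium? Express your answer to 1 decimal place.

28.8%

S_new/S_old = (A_new/A_old)^z = 0.4^0.37
= exp(0.37 × ln 0.4) = exp(0.37 × -0.9163) = exp(-0.3390) ≈ 0.7125
Fraction lost = 1 − 0.7125 = 0.2875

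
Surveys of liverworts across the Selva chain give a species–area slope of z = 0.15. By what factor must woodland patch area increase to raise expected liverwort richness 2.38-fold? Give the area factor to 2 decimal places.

323.98

(A₂/A₁)^0.15 = 2.38, so A₂/A₁ = 2.38^(1/0.15) = 2.38^6.667
ln(A₂/A₁) = ln 2.38 / 0.15 = 0.8671 / 0.15 = 5.7807
A₂/A₁ = e^5.7807 ≈ 324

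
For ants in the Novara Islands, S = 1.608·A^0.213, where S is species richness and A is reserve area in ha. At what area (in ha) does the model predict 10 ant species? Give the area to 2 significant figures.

5300 ha

10 = 1.608 × A^0.213  ⇒  A^0.213 = 10/1.608 = 6.219
ln A = ln(6.219) / 0.213 = 1.8276 / 0.213 = 8.5803
A = e^8.5803 ≈ 5325 ha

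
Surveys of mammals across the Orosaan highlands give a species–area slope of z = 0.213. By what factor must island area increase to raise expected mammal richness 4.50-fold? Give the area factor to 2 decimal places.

1166.07

(A₂/A₁)^0.213 = 4.5, so A₂/A₁ = 4.5^(1/0.213) = 4.5^4.695
ln(A₂/A₁) = ln 4.5 / 0.213 = 1.5041 / 0.213 = 7.0614
A₂/A₁ = e^7.0614 ≈ 1166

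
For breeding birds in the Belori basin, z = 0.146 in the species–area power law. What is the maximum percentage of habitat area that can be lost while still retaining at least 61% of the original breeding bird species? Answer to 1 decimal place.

96.6%

Need (A_new/A_old)^0.146 = 0.61, so A_new/A_old = 0.61^(1/0.146) = 0.61^6.849
ln(A_new/A_old) = ln 0.61 / 0.146 = -0.4943 / 0.146 = -3.3856
A_new/A_old = e^-3.3856 ≈ 0.03386
Fraction that can be lost = 1 − 0.03386 = 0.9661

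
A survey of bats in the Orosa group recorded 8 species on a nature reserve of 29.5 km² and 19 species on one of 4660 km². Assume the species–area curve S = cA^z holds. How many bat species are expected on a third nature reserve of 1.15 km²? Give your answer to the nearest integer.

z = ln(19/8) / ln(4660/29.5) = 0.8650 / 5.0624 = 0.1709
c = 8 / 29.5^0.1709 = 8 / 1.783 = 4.487
S₃ = 4.487 × 1.15^0.1709 = 4.487 × 1.024 ≈ 4.595

5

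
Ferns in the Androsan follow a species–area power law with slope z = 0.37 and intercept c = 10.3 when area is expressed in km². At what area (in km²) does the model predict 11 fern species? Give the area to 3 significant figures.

1.19 km²

11 = 10.3 × A^0.37  ⇒  A^0.37 = 11/10.3 = 1.068
ln A = ln(1.068) / 0.37 = 0.0658 / 0.37 = 0.1777
A = e^0.1777 ≈ 1.194 km²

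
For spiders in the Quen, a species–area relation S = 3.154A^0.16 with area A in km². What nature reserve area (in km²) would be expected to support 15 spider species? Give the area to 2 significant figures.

17000 km²

15 = 3.154 × A^0.16  ⇒  A^0.16 = 15/3.154 = 4.756
ln A = ln(4.756) / 0.16 = 1.5594 / 0.16 = 9.7461
A = e^9.7461 ≈ 17088 km²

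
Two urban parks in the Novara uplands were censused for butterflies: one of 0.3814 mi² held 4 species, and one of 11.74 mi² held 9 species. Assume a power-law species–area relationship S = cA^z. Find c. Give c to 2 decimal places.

5.02

z = ln(S₂/S₁) / ln(A₂/A₁) = ln(9/4) / ln(11.74/0.3814) = 0.8109 / 3.4269 = 0.2366
c = S₁ / A₁^z = 4 / 0.3814^0.2366 = 4 / 0.796 = 5.025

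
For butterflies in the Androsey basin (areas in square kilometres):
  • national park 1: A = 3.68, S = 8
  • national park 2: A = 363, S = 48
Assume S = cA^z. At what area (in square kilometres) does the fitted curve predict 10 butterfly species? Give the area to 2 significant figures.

6.5 square kilometres

z = ln(48/8) / ln(363/3.68) = 1.7918 / 4.5915 = 0.3902
c = 8 / 3.68^0.3902 = 8 / 1.663 = 4.811
A = (10/4.811)^(1/0.3902) ⇒ ln A = ln(2.078)/0.3902 = 1.8747
A = e^1.8747 ≈ 6.519 square kilometres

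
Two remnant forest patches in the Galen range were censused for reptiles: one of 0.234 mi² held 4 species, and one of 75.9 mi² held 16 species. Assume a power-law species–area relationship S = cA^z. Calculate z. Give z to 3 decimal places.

0.240

Taking logs: ln S = ln c + z ln A, so z = (ln S₂ − ln S₁)/(ln A₂ − ln A₁).
z = ln(16/4) / ln(75.9/0.234) = ln(4) / ln(324.4) = 1.3863 / 5.7819 = 0.2398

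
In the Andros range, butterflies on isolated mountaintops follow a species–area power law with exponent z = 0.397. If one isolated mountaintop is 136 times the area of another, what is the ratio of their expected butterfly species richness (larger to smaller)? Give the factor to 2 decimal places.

7.03

S₂/S₁ = (A₂/A₁)^z = 136^0.397
ln(S₂/S₁) = 0.397 × ln 136 = 0.397 × 4.9127 = 1.9503
S₂/S₁ = e^1.9503 ≈ 7.031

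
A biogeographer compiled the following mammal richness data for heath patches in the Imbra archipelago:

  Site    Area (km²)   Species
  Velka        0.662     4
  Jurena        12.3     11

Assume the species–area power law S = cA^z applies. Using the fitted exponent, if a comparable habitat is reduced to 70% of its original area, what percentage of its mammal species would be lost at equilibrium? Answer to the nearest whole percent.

12%

z = ln(11/4) / ln(12.3/0.662) = 1.0116 / 2.9221 = 0.3462
S_new/S_old = (A_new/A_old)^z = 0.7^0.3462 = exp(0.3462 × -0.3567) = 0.8838
Fraction lost = 1 − 0.8838 = 0.1162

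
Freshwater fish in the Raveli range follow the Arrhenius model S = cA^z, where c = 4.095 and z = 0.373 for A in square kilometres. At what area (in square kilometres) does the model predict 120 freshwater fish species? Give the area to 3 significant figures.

8570 square kilometres

120 = 4.095 × A^0.373  ⇒  A^0.373 = 120/4.095 = 29.3
ln A = ln(29.3) / 0.373 = 3.3777 / 0.373 = 9.0556
A = e^9.0556 ≈ 8566 square kilometres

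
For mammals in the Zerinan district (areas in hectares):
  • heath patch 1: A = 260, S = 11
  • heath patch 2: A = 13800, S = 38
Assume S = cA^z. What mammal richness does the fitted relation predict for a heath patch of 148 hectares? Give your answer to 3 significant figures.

9.23

z = ln(38/11) / ln(13800/260) = 1.2397 / 3.9717 = 0.3121
c = 11 / 260^0.3121 = 11 / 5.673 = 1.939
S₃ = 1.939 × 148^0.3121 = 1.939 × 4.758 ≈ 9.226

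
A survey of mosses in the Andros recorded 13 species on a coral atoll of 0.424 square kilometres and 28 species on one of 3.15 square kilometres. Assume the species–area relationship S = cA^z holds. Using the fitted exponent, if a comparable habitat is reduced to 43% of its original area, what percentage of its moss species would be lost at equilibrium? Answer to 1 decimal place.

z = ln(28/13) / ln(3.15/0.424) = 0.7673 / 2.0054 = 0.3826
S_new/S_old = (A_new/A_old)^z = 0.43^0.3826 = exp(0.3826 × -0.8440) = 0.7241
Fraction lost = 1 − 0.7241 = 0.2759

27.6%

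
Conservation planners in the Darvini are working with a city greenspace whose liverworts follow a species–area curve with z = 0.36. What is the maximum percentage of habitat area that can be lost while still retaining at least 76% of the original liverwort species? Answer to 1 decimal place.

Need (A_new/A_old)^0.36 = 0.76, so A_new/A_old = 0.76^(1/0.36) = 0.76^2.778
ln(A_new/A_old) = ln 0.76 / 0.36 = -0.2744 / 0.36 = -0.7623
A_new/A_old = e^-0.7623 ≈ 0.4666
Fraction that can be lost = 1 − 0.4666 = 0.5334

53.3%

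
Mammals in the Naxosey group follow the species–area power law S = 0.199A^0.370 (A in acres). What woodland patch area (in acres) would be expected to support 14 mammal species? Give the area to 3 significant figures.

14 = 0.199 × A^0.37  ⇒  A^0.37 = 14/0.199 = 70.35
ln A = ln(70.35) / 0.37 = 4.2535 / 0.37 = 11.4960
A = e^11.4960 ≈ 98318 acres

98300 acres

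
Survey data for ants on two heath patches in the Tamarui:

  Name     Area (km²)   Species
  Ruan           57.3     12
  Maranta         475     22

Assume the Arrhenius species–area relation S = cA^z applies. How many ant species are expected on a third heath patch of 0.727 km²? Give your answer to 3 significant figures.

3.43

z = ln(22/12) / ln(475/57.3) = 0.6061 / 2.1150 = 0.2866
c = 12 / 57.3^0.2866 = 12 / 3.191 = 3.761
S₃ = 3.761 × 0.727^0.2866 = 3.761 × 0.9127 ≈ 3.433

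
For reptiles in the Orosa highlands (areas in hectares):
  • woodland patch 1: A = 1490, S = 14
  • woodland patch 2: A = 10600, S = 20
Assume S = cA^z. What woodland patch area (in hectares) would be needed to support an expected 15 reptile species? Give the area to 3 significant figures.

2180 hectares

z = ln(20/14) / ln(10600/1490) = 0.3567 / 1.9621 = 0.1818
c = 14 / 1490^0.1818 = 14 / 3.774 = 3.709
A = (15/3.709)^(1/0.1818) ⇒ ln A = ln(4.044)/0.1818 = 7.6861
A = e^7.6861 ≈ 2178 hectares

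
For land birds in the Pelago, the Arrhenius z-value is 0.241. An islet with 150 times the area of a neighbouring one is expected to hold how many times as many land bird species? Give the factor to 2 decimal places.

S₂/S₁ = (A₂/A₁)^z = 150^0.241
ln(S₂/S₁) = 0.241 × ln 150 = 0.241 × 5.0106 = 1.2076
S₂/S₁ = e^1.2076 ≈ 3.345

3.35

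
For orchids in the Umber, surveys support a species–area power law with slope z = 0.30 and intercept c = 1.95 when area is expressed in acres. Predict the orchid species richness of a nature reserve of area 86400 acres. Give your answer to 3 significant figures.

S = 1.95 × 86400^0.3
ln S = ln 1.95 + 0.3 × ln 86400 = 0.6678 + 0.3 × 11.3667 = 4.0779
S = e^4.0779 ≈ 59.02

59.0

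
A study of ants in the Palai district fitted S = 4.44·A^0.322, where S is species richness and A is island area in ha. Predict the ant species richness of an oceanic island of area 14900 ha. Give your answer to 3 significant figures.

S = 4.44 × 14900^0.322 = 4.44 × 22.07 ≈ 97.98

98.0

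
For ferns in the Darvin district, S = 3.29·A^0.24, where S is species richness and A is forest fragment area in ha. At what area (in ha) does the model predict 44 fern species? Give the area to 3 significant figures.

49300 ha

44 = 3.29 × A^0.24  ⇒  A^0.24 = 44/3.29 = 13.37
ln A = ln(13.37) / 0.24 = 2.5933 / 0.24 = 10.8054
A = e^10.8054 ≈ 49287 ha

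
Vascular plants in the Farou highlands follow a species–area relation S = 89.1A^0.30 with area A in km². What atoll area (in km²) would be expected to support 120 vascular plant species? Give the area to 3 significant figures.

120 = 89.1 × A^0.3  ⇒  A^0.3 = 120/89.1 = 1.347
ln A = ln(1.347) / 0.3 = 0.2977 / 0.3 = 0.9924
A = e^0.9924 ≈ 2.698 km²

2.70 km²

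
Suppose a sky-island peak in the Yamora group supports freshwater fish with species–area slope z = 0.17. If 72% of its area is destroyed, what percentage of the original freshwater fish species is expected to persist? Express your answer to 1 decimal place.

S_new/S_old = (A_new/A_old)^z = 0.28^0.17
= exp(0.17 × ln 0.28) = exp(0.17 × -1.2730) = exp(-0.2164) ≈ 0.8054

80.5%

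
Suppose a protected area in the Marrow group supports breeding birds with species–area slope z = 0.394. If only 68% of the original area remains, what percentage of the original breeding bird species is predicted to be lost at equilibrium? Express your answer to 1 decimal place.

S_new/S_old = (A_new/A_old)^z = 0.68^0.394
= exp(0.394 × ln 0.68) = exp(0.394 × -0.3857) = exp(-0.1520) ≈ 0.859
Fraction lost = 1 − 0.859 = 0.141

14.1%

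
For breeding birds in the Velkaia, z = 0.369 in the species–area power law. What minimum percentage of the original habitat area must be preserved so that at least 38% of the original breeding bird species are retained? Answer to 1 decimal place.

Need (A_new/A_old)^0.369 = 0.38, so A_new/A_old = 0.38^(1/0.369) = 0.38^2.71
ln(A_new/A_old) = ln 0.38 / 0.369 = -0.9676 / 0.369 = -2.6222
A_new/A_old = e^-2.6222 ≈ 0.07264

7.3%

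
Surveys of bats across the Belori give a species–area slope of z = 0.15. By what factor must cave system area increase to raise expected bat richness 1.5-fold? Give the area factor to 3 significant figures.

(A₂/A₁)^0.15 = 1.5, so A₂/A₁ = 1.5^(1/0.15) = 1.5^6.667
ln(A₂/A₁) = ln 1.5 / 0.15 = 0.4055 / 0.15 = 2.7031
A₂/A₁ = e^2.7031 ≈ 14.93

14.9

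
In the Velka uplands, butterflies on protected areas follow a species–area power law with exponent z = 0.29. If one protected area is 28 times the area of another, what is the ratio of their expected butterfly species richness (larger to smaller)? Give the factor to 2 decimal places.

S₂/S₁ = (A₂/A₁)^z = 28^0.29
ln(S₂/S₁) = 0.29 × ln 28 = 0.29 × 3.3322 = 0.9663
S₂/S₁ = e^0.9663 ≈ 2.628

2.63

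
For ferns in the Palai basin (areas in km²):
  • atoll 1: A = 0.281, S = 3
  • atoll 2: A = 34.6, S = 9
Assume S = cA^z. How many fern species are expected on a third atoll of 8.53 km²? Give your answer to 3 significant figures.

z = ln(9/3) / ln(34.6/0.281) = 1.0986 / 4.8133 = 0.2282
c = 3 / 0.281^0.2282 = 3 / 0.7485 = 4.008
S₃ = 4.008 × 8.53^0.2282 = 4.008 × 1.631 ≈ 6.538

6.54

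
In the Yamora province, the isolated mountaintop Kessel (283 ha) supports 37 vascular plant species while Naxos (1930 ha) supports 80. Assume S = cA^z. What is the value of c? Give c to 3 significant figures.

z = ln(S₂/S₁) / ln(A₂/A₁) = ln(80/37) / ln(1930/283) = 0.7711 / 1.9198 = 0.4017
c = S₁ / A₁^z = 37 / 283^0.4017 = 37 / 9.655 = 3.832

3.83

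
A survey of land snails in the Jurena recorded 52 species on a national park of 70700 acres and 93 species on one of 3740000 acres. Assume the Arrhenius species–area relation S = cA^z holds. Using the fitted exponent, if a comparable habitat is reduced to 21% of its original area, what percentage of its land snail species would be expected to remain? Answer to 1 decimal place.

79.6%

z = ln(93/52) / ln(3740000/70700) = 0.5814 / 3.9684 = 0.1465
S_new/S_old = (A_new/A_old)^z = 0.21^0.1465 = exp(0.1465 × -1.5606) = 0.7956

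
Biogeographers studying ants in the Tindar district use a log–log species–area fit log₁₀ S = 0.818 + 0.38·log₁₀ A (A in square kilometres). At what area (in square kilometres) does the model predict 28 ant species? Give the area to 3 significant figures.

28 = 6.577 × A^0.38  ⇒  A^0.38 = 28/6.577 = 4.258
ln A = ln(4.258) / 0.38 = 1.4487 / 0.38 = 3.8123
A = e^3.8123 ≈ 45.26 square kilometres

45.3 square kilometres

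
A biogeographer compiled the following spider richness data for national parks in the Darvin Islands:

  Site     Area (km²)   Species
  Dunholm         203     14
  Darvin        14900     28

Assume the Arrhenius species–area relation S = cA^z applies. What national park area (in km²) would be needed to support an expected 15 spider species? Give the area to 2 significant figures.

310 km²

z = ln(28/14) / ln(14900/203) = 0.6931 / 4.2959 = 0.1614
c = 14 / 203^0.1614 = 14 / 2.357 = 5.94
A = (15/5.94)^(1/0.1614) ⇒ ln A = ln(2.525)/0.1614 = 5.7408
A = e^5.7408 ≈ 311.3 km²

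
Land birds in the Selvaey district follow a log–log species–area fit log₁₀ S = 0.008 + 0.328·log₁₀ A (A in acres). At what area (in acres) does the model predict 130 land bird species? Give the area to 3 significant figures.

130 = 1.019 × A^0.328  ⇒  A^0.328 = 130/1.019 = 127.6
ln A = ln(127.6) / 0.328 = 4.8491 / 0.328 = 14.7839
A = e^14.7839 ≈ 2633656 acres

2630000 acres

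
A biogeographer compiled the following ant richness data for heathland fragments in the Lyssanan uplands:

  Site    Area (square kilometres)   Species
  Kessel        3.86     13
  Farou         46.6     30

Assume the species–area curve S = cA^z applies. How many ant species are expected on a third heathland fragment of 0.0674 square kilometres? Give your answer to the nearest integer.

z = ln(30/13) / ln(46.6/3.86) = 0.8362 / 2.4909 = 0.3357
c = 13 / 3.86^0.3357 = 13 / 1.574 = 8.261
S₃ = 8.261 × 0.0674^0.3357 = 8.261 × 0.4044 ≈ 3.34

3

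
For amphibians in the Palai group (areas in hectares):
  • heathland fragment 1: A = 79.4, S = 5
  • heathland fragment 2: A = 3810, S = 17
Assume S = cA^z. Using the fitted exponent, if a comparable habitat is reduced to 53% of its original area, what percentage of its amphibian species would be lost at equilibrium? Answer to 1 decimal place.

18.2%

z = ln(17/5) / ln(3810/79.4) = 1.2238 / 3.8709 = 0.3161
S_new/S_old = (A_new/A_old)^z = 0.53^0.3161 = exp(0.3161 × -0.6349) = 0.8181
Fraction lost = 1 − 0.8181 = 0.1819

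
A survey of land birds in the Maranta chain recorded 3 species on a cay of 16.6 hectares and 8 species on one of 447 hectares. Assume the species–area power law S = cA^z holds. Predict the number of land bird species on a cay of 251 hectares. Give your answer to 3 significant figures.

6.74

z = ln(8/3) / ln(447/16.6) = 0.9808 / 3.2932 = 0.2978
c = 3 / 16.6^0.2978 = 3 / 2.309 = 1.299
S₃ = 1.299 × 251^0.2978 = 1.299 × 5.185 ≈ 6.737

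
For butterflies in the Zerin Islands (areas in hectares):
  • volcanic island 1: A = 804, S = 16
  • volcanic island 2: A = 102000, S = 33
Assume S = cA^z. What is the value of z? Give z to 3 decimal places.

0.149

Taking logs: ln S = ln c + z ln A, so z = (ln S₂ − ln S₁)/(ln A₂ − ln A₁).
z = ln(33/16) / ln(102000/804) = ln(2.062) / ln(126.9) = 0.7239 / 4.8431 = 0.1495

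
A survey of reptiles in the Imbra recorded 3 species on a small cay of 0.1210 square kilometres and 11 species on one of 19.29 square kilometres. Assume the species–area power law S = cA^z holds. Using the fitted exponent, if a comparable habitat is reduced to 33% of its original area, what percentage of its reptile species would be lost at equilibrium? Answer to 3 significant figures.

24.7%

z = ln(11/3) / ln(19.29/0.121) = 1.2993 / 5.0716 = 0.2562
S_new/S_old = (A_new/A_old)^z = 0.33^0.2562 = exp(0.2562 × -1.1087) = 0.7527
Fraction lost = 1 − 0.7527 = 0.2473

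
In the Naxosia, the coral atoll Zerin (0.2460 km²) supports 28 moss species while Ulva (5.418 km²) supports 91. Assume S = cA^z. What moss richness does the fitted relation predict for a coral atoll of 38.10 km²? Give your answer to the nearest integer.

191

z = ln(91/28) / ln(5.418/0.246) = 1.1787 / 3.0922 = 0.3812
c = 28 / 0.246^0.3812 = 28 / 0.5859 = 47.79
S₃ = 47.79 × 38.1^0.3812 = 47.79 × 4.005 ≈ 191.4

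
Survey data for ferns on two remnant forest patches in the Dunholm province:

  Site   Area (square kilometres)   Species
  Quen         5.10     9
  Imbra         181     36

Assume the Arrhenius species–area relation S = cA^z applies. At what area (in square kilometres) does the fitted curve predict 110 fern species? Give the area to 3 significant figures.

z = ln(36/9) / ln(181/5.1) = 1.3863 / 3.5693 = 0.3884
c = 9 / 5.1^0.3884 = 9 / 1.883 = 4.78
A = (110/4.78)^(1/0.3884) ⇒ ln A = ln(23.01)/0.3884 = 8.0743
A = e^8.0743 ≈ 3211 square kilometres

3210 square kilometres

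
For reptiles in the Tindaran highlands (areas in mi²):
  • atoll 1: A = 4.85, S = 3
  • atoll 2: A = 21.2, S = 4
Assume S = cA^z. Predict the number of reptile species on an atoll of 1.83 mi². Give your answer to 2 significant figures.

2.5

z = ln(4/3) / ln(21.2/4.85) = 0.2877 / 1.4750 = 0.1950
c = 3 / 4.85^0.1950 = 3 / 1.361 = 2.205
S₃ = 2.205 × 1.83^0.1950 = 2.205 × 1.125 ≈ 2.481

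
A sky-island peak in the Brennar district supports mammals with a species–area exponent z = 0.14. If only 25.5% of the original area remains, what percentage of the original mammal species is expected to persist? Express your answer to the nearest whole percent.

83%

S_new/S_old = (A_new/A_old)^z = 0.255^0.14
= exp(0.14 × ln 0.255) = exp(0.14 × -1.3665) = exp(-0.1913) ≈ 0.8259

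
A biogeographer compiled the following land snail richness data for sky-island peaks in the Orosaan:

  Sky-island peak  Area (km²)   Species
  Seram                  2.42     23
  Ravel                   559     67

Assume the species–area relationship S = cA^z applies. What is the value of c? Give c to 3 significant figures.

19.3

z = ln(S₂/S₁) / ln(A₂/A₁) = ln(67/23) / ln(559/2.42) = 1.0692 / 5.4424 = 0.1965
c = S₁ / A₁^z = 23 / 2.42^0.1965 = 23 / 1.19 = 19.33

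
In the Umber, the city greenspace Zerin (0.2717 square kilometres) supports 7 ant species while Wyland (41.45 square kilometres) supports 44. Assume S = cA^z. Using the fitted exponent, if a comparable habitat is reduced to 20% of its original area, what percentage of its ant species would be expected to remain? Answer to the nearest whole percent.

56%

z = ln(44/7) / ln(41.45/0.2717) = 1.8383 / 5.0275 = 0.3656
S_new/S_old = (A_new/A_old)^z = 0.2^0.3656 = exp(0.3656 × -1.6094) = 0.5552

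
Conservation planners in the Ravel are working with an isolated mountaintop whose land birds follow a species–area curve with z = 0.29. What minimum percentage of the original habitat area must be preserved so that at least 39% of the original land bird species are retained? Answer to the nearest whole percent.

4%

Need (A_new/A_old)^0.29 = 0.39, so A_new/A_old = 0.39^(1/0.29) = 0.39^3.448
ln(A_new/A_old) = ln 0.39 / 0.29 = -0.9416 / 0.29 = -3.2469
A_new/A_old = e^-3.2469 ≈ 0.03889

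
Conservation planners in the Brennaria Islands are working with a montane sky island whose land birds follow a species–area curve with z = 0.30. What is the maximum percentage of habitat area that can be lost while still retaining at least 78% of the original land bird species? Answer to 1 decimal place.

Need (A_new/A_old)^0.3 = 0.78, so A_new/A_old = 0.78^(1/0.3) = 0.78^3.333
ln(A_new/A_old) = ln 0.78 / 0.3 = -0.2485 / 0.3 = -0.8282
A_new/A_old = e^-0.8282 ≈ 0.4368
Fraction that can be lost = 1 − 0.4368 = 0.5632

56.3%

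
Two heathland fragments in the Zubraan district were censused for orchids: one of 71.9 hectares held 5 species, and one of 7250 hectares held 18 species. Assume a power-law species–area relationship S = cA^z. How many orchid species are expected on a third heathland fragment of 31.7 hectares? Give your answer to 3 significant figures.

z = ln(18/5) / ln(7250/71.9) = 1.2809 / 4.6135 = 0.2777
c = 5 / 71.9^0.2777 = 5 / 3.277 = 1.526
S₃ = 1.526 × 31.7^0.2777 = 1.526 × 2.611 ≈ 3.983

3.98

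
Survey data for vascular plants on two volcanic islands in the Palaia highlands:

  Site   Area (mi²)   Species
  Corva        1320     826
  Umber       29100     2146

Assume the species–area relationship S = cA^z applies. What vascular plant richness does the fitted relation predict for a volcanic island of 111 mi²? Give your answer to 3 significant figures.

385

z = ln(2146/826) / ln(29100/1320) = 0.9548 / 3.0931 = 0.3087
c = 826 / 1320^0.3087 = 826 / 9.189 = 89.89
S₃ = 89.89 × 111^0.3087 = 89.89 × 4.279 ≈ 384.7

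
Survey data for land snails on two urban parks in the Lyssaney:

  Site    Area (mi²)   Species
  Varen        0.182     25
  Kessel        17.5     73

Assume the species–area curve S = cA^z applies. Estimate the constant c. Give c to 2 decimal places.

37.29

z = ln(S₂/S₁) / ln(A₂/A₁) = ln(73/25) / ln(17.5/0.182) = 1.0716 / 4.5659 = 0.2347
c = S₁ / A₁^z = 25 / 0.182^0.2347 = 25 / 0.6704 = 37.29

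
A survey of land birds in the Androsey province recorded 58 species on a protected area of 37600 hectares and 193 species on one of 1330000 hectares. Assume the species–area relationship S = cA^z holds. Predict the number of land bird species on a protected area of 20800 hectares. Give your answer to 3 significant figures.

47.5

z = ln(193/58) / ln(1330000/37600) = 1.2022 / 3.5659 = 0.3371
c = 58 / 37600^0.3371 = 58 / 34.88 = 1.663
S₃ = 1.663 × 20800^0.3371 = 1.663 × 28.56 ≈ 47.5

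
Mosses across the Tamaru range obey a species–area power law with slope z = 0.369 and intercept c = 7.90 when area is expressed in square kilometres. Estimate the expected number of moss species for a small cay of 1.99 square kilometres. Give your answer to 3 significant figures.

10.2

S = 7.9 × 1.99^0.369 = 7.9 × 1.289 ≈ 10.18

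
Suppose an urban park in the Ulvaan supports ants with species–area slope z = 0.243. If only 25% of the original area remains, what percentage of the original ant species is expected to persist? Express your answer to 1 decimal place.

71.4%

S_new/S_old = (A_new/A_old)^z = 0.25^0.243
= exp(0.243 × ln 0.25) = exp(0.243 × -1.3863) = exp(-0.3369) ≈ 0.714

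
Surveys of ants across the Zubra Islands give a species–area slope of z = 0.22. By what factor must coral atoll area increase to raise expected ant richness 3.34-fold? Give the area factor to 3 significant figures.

(A₂/A₁)^0.22 = 3.34, so A₂/A₁ = 3.34^(1/0.22) = 3.34^4.545
ln(A₂/A₁) = ln 3.34 / 0.22 = 1.2060 / 0.22 = 5.4817
A₂/A₁ = e^5.4817 ≈ 240.3

240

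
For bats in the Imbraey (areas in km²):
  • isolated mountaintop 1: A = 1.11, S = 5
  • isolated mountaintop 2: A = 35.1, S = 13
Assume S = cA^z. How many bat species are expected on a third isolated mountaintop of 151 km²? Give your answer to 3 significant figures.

z = ln(13/5) / ln(35.1/1.11) = 0.9555 / 3.4538 = 0.2767
c = 5 / 1.11^0.2767 = 5 / 1.029 = 4.858
S₃ = 4.858 × 151^0.2767 = 4.858 × 4.007 ≈ 19.46

19.5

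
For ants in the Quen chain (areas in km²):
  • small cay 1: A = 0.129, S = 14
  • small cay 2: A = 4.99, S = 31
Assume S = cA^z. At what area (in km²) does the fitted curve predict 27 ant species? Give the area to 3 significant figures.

2.64 km²

z = ln(31/14) / ln(4.99/0.129) = 0.7949 / 3.6554 = 0.2175
c = 14 / 0.129^0.2175 = 14 / 0.6406 = 21.85
A = (27/21.85)^(1/0.2175) ⇒ ln A = ln(1.235)/0.2175 = 0.9722
A = e^0.9722 ≈ 2.644 km²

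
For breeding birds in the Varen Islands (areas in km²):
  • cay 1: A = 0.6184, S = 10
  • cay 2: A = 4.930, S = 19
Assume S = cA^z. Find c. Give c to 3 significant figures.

z = ln(S₂/S₁) / ln(A₂/A₁) = ln(19/10) / ln(4.93/0.6184) = 0.6419 / 2.0760 = 0.3092
c = S₁ / A₁^z = 10 / 0.6184^0.3092 = 10 / 0.8619 = 11.6

11.6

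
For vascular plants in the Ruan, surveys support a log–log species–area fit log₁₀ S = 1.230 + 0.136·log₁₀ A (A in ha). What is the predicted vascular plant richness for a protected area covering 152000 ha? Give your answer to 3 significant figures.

S = 16.98 × 152000^0.136
ln S = ln 16.98 + 0.136 × ln 152000 = 2.8322 + 0.136 × 11.9316 = 4.4549
S = e^4.4549 ≈ 86.05

86.0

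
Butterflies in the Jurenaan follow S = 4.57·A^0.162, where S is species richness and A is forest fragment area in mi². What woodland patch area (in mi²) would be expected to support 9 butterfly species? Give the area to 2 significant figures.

9 = 4.57 × A^0.162  ⇒  A^0.162 = 9/4.57 = 1.969
ln A = ln(1.969) / 0.162 = 0.6777 / 0.162 = 4.1834
A = e^4.1834 ≈ 65.59 mi²

66 mi²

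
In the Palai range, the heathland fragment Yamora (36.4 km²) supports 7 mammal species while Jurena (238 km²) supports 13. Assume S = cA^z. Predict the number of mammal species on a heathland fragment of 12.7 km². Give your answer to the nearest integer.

z = ln(13/7) / ln(238/36.4) = 0.6190 / 1.8777 = 0.3297
c = 7 / 36.4^0.3297 = 7 / 3.271 = 2.14
S₃ = 2.14 × 12.7^0.3297 = 2.14 × 2.312 ≈ 4.947

5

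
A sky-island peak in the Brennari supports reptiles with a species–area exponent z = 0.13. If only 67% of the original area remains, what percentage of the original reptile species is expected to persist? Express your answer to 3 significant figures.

94.9%

S_new/S_old = (A_new/A_old)^z = 0.67^0.13
= exp(0.13 × ln 0.67) = exp(0.13 × -0.4005) = exp(-0.0521) ≈ 0.9493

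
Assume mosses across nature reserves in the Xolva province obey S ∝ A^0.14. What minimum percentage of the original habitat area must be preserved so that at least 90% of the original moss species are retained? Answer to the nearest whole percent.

47%

Need (A_new/A_old)^0.14 = 0.9, so A_new/A_old = 0.9^(1/0.14) = 0.9^7.143
ln(A_new/A_old) = ln 0.9 / 0.14 = -0.1054 / 0.14 = -0.7526
A_new/A_old = e^-0.7526 ≈ 0.4712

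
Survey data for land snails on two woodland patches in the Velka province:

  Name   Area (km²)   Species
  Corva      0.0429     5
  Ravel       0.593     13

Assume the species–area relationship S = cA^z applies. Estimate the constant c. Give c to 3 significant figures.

15.7

z = ln(S₂/S₁) / ln(A₂/A₁) = ln(13/5) / ln(0.593/0.0429) = 0.9555 / 2.6263 = 0.3638
c = S₁ / A₁^z = 5 / 0.0429^0.3638 = 5 / 0.318 = 15.72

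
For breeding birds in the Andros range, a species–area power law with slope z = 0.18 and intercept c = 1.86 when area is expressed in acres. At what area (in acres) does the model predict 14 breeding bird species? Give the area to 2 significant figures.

14 = 1.86 × A^0.18  ⇒  A^0.18 = 14/1.86 = 7.527
ln A = ln(7.527) / 0.18 = 2.0185 / 0.18 = 11.2138
A = e^11.2138 ≈ 74145 acres

74000 acres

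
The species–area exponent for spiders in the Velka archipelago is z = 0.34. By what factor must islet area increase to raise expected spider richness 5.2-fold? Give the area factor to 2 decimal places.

127.61

(A₂/A₁)^0.34 = 5.2, so A₂/A₁ = 5.2^(1/0.34) = 5.2^2.941
ln(A₂/A₁) = ln 5.2 / 0.34 = 1.6487 / 0.34 = 4.8490
A₂/A₁ = e^4.8490 ≈ 127.6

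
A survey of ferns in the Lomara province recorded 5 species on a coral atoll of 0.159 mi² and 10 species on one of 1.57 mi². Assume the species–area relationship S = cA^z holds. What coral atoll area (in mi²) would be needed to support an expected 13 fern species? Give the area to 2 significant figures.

z = ln(10/5) / ln(1.57/0.159) = 0.6931 / 2.2899 = 0.3027
c = 5 / 0.159^0.3027 = 5 / 0.5731 = 8.724
A = (13/8.724)^(1/0.3027) ⇒ ln A = ln(1.49)/0.3027 = 1.3178
A = e^1.3178 ≈ 3.735 mi²

3.7 mi²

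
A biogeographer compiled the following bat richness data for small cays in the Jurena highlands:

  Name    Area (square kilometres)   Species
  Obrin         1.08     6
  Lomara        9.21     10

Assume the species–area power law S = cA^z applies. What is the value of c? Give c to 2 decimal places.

z = ln(S₂/S₁) / ln(A₂/A₁) = ln(10/6) / ln(9.21/1.08) = 0.5108 / 2.1433 = 0.2383
c = S₁ / A₁^z = 6 / 1.08^0.2383 = 6 / 1.019 = 5.891

5.89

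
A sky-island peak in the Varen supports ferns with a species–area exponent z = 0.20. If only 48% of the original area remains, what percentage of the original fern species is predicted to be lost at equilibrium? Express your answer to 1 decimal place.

S_new/S_old = (A_new/A_old)^z = 0.48^0.2
= exp(0.2 × ln 0.48) = exp(0.2 × -0.7340) = exp(-0.1468) ≈ 0.8635
Fraction lost = 1 − 0.8635 = 0.1365

13.7%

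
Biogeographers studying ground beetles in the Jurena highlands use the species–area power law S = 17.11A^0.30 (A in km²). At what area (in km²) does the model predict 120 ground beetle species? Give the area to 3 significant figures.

120 = 17.11 × A^0.3  ⇒  A^0.3 = 120/17.11 = 7.013
ln A = ln(7.013) / 0.3 = 1.9478 / 0.3 = 6.4928
A = e^6.4928 ≈ 660.3 km²

660 km²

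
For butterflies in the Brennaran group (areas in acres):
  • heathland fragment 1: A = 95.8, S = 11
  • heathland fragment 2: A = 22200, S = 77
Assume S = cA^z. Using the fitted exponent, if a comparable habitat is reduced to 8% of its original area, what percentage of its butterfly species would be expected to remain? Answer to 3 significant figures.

40.6%

z = ln(77/11) / ln(22200/95.8) = 1.9459 / 5.4456 = 0.3573
S_new/S_old = (A_new/A_old)^z = 0.08^0.3573 = exp(0.3573 × -2.5257) = 0.4055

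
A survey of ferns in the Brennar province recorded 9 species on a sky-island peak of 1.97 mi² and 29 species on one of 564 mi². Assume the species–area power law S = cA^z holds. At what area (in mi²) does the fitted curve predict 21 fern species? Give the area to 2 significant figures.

120 mi²

z = ln(29/9) / ln(564/1.97) = 1.1701 / 5.6570 = 0.2068
c = 9 / 1.97^0.2068 = 9 / 1.151 = 7.822
A = (21/7.822)^(1/0.2068) ⇒ ln A = ln(2.685)/0.2068 = 4.7745
A = e^4.7745 ≈ 118.5 mi²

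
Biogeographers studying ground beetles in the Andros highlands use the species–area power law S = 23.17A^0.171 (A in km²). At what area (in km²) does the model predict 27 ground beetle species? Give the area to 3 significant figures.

27 = 23.17 × A^0.171  ⇒  A^0.171 = 27/23.17 = 1.165
ln A = ln(1.165) / 0.171 = 0.1530 / 0.171 = 0.8946
A = e^0.8946 ≈ 2.446 km²

2.45 km²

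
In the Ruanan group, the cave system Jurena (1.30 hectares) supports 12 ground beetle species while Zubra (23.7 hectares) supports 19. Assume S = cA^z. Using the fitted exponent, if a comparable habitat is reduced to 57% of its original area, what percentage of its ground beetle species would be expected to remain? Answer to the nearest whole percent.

91%

z = ln(19/12) / ln(23.7/1.3) = 0.4595 / 2.9031 = 0.1583
S_new/S_old = (A_new/A_old)^z = 0.57^0.1583 = exp(0.1583 × -0.5621) = 0.9149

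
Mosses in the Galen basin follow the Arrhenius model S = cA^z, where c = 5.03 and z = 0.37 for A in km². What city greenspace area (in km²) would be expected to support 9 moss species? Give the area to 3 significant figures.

4.82 km²

9 = 5.03 × A^0.37  ⇒  A^0.37 = 9/5.03 = 1.789
ln A = ln(1.789) / 0.37 = 0.5818 / 0.37 = 1.5724
A = e^1.5724 ≈ 4.818 km²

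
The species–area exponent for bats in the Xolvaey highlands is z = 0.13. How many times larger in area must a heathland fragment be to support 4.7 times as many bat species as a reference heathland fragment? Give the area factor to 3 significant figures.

148000

(A₂/A₁)^0.13 = 4.7, so A₂/A₁ = 4.7^(1/0.13) = 4.7^7.692
ln(A₂/A₁) = ln 4.7 / 0.13 = 1.5476 / 0.13 = 11.9043
A₂/A₁ = e^11.9043 ≈ 147905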